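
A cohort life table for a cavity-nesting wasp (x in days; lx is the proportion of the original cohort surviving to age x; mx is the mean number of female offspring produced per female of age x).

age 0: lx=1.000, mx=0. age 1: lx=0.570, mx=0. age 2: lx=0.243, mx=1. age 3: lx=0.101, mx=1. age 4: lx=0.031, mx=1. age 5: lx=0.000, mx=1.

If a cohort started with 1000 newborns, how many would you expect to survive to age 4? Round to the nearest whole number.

Expected survivors = N0 · l_4 = 1000 × 0.031 = 31 → 31

31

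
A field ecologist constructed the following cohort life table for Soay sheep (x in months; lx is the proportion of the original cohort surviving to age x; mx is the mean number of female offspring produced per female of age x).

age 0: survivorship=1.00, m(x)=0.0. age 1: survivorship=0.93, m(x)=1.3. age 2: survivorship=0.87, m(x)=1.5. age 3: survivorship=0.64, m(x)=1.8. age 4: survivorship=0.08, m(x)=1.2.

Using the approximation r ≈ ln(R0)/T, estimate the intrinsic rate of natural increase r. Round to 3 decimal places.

R0 = Σ lx·mx = 0 + 1.209 + 1.305 + 1.152 + 0.096 = 3.762
Σ x·lx·mx = 7.659; T = 7.659/3.762 = 2.03589…
r ≈ ln(R0)/T = ln(3.762)/2.03589… = 0.6508… → 0.651

0.651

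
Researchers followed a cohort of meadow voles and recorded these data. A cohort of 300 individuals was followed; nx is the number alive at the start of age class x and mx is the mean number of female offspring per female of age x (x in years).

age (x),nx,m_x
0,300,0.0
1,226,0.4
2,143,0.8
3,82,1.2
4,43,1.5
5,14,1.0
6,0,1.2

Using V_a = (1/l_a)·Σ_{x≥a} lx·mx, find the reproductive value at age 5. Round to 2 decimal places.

lx = nx/n0 = nx/300: 1, 0.75333…, 0.47667…, 0.27333…, 0.14333…, 0.04667…, 0
lx·mx for x ≥ 5: 0.046667…, 0 → sum = 0.046667…
V_5 = 0.046667… / l_5 = 0.046667… / 0.046667… = 1 → 1.00

1.00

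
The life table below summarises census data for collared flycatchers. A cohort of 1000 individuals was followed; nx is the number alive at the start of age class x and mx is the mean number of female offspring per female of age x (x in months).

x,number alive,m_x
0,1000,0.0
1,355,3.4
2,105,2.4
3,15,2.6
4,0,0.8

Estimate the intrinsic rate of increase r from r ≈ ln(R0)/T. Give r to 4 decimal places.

lx = nx/n0 = nx/1000: 1, 0.355, 0.105, 0.015, 0
R0 = Σ lx·mx = 0 + 1.207 + 0.252 + 0.039 + 0 = 1.498
Σ x·lx·mx = 1.828; T = 1.828/1.498 = 1.22029…
r ≈ ln(R0)/T = ln(1.498)/1.22029… = 0.331175… → 0.3312

0.3312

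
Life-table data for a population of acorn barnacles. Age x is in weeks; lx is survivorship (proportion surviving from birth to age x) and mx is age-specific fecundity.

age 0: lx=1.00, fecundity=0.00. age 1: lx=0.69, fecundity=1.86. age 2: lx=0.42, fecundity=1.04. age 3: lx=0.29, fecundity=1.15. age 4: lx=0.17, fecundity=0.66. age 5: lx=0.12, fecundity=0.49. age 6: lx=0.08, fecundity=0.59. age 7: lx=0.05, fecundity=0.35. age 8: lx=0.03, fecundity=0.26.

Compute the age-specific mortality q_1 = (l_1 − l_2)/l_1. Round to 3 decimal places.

0.391

q_1 = (l_1 − l_2) / l_1 = (0.69 − 0.42) / 0.69
     = 0.27 / 0.69 = 0.391304… → 0.391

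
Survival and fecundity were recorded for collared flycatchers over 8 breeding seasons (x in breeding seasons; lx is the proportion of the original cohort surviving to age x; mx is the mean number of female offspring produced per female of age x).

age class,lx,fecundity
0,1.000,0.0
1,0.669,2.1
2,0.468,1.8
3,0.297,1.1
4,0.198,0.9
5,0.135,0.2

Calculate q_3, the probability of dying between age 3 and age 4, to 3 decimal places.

0.333

q_3 = (l_3 − l_4) / l_3 = (0.297 − 0.198) / 0.297
     = 0.099 / 0.297 = 0.333333… → 0.333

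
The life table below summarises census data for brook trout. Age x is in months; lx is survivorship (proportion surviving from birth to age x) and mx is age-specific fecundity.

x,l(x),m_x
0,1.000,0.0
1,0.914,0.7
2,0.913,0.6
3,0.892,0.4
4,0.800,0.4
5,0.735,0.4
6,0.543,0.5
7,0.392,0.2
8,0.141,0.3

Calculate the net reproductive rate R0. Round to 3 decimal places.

2.551

lx·mx by age: 0, 0.6398, 0.5478, 0.3568, 0.32, 0.294, 0.2715, 0.0784, 0.0423
R0 = Σ lx·mx = 2.5506 → 2.551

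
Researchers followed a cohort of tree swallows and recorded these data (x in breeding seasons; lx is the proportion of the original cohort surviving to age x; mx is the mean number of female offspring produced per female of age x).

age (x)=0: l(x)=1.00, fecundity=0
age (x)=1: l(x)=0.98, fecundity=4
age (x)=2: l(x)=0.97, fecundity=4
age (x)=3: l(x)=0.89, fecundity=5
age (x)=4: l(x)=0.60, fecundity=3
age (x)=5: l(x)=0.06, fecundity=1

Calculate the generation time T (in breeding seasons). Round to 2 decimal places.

2.31

lx·mx: 0, 3.92, 3.88, 4.45, 1.8, 0.06 → R0 = 14.11
x·lx·mx: 0, 3.92, 7.76, 13.35, 7.2, 0.3 → Σ = 32.53
T = 32.53 / 14.11 = 2.305457… → 2.31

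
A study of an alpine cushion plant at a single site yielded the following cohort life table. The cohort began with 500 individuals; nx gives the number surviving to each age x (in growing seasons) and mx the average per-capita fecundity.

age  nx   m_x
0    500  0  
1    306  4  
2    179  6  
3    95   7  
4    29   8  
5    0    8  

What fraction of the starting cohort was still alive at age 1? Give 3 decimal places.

l_1 = n_1/n_0 = 306/500 = 0.612 → 0.612

0.612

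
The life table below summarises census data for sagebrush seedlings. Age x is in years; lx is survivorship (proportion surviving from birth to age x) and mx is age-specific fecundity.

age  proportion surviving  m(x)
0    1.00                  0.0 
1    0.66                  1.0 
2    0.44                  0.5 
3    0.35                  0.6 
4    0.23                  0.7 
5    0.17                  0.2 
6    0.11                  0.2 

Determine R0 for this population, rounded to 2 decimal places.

1.31

lx·mx by age: 0, 0.66, 0.22, 0.21, 0.161, 0.034, 0.022
R0 = Σ lx·mx = 1.307 → 1.31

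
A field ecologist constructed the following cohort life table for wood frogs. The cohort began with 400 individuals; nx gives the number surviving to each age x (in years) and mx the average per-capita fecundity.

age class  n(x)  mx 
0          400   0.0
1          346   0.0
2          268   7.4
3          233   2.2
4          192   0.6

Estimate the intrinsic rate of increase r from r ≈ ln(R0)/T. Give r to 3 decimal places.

lx = nx/n0 = nx/400: 1, 0.865, 0.67, 0.5825, 0.48
R0 = Σ lx·mx = 0 + 0 + 4.958 + 1.2815 + 0.288 = 6.5275
Σ x·lx·mx = 14.9125; T = 14.9125/6.5275 = 2.28457…
r ≈ ln(R0)/T = ln(6.5275)/2.28457… = 0.82117… → 0.821

0.821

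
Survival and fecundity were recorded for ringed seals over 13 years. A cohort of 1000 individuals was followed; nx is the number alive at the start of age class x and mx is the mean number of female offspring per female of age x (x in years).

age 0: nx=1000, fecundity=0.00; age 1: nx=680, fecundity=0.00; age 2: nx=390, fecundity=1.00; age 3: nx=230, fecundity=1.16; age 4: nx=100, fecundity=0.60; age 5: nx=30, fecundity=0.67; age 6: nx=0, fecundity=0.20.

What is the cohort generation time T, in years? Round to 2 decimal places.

lx = nx/n0 = nx/1000: 1, 0.68, 0.39, 0.23, 0.1, 0.03, 0
lx·mx: 0, 0, 0.39, 0.2668, 0.06, 0.0201, 0 → R0 = 0.7369
x·lx·mx: 0, 0, 0.78, 0.8004, 0.24, 0.1005, 0 → Σ = 1.9209
T = 1.9209 / 0.7369 = 2.606731… → 2.61

2.61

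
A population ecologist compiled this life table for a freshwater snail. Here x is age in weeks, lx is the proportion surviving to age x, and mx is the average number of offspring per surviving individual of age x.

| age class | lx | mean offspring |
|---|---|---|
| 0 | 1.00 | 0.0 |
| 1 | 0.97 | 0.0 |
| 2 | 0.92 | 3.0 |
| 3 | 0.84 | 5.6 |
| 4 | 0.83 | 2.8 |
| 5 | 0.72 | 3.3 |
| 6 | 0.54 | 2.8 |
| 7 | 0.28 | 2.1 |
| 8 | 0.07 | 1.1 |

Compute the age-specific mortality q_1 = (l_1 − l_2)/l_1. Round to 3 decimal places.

q_1 = (l_1 − l_2) / l_1 = (0.97 − 0.92) / 0.97
     = 0.05 / 0.97 = 0.051546… → 0.052

0.052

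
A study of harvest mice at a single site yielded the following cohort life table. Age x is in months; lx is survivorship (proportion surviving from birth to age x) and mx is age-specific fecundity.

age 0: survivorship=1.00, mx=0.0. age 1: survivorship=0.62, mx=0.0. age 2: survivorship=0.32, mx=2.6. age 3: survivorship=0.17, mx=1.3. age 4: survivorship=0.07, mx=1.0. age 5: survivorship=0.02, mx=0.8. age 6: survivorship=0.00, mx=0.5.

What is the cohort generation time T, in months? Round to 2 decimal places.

lx·mx: 0, 0, 0.832, 0.221, 0.07, 0.016, 0 → R0 = 1.139
x·lx·mx: 0, 0, 1.664, 0.663, 0.28, 0.08, 0 → Σ = 2.687
T = 2.687 / 1.139 = 2.359087… → 2.36

2.36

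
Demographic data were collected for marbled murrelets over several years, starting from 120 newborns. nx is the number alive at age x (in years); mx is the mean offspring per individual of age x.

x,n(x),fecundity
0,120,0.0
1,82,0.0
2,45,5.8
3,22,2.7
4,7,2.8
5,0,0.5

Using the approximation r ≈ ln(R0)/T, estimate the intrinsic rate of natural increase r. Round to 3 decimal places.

0.455

lx = nx/n0 = nx/120: 1, 0.68333…, 0.375, 0.18333…, 0.05833…, 0
R0 = Σ lx·mx = 0 + 0 + 2.175 + 0.495… + 0.16333… + 0 = 2.833333…
Σ x·lx·mx = 6.488333…; T = 6.488333…/2.833333… = 2.29…
r ≈ ln(R0)/T = ln(2.833333…)/2.29… = 0.45478… → 0.455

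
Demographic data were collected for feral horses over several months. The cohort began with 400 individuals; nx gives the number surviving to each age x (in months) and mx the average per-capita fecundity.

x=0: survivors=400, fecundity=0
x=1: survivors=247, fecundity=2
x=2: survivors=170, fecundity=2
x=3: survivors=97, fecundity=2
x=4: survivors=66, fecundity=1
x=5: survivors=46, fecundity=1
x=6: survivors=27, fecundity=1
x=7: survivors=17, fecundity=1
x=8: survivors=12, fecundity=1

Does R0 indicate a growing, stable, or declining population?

growing

lx = nx/n0 = nx/400: 1, 0.6175, 0.425, 0.2425, 0.165, 0.115, 0.0675, 0.0425, 0.03
R0 = Σ lx·mx = 0 + 1.235 + 0.85 + 0.485 + 0.165 + 0.115 + 0.0675 + 0.0425 + 0.03 = 2.99
R0 > 1, so the population is growing.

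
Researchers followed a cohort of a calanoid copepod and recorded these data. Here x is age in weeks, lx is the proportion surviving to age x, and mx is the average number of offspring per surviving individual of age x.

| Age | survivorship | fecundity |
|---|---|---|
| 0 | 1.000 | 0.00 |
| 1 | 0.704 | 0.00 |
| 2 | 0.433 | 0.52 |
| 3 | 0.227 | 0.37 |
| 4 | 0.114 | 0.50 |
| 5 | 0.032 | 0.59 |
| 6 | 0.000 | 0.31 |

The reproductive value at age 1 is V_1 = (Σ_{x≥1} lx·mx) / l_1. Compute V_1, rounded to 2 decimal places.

lx·mx for x ≥ 1: 0, 0.22516, 0.08399, 0.057, 0.01888, 0 → sum = 0.38503
V_1 = 0.38503 / l_1 = 0.38503 / 0.704 = 0.546918… → 0.55

0.55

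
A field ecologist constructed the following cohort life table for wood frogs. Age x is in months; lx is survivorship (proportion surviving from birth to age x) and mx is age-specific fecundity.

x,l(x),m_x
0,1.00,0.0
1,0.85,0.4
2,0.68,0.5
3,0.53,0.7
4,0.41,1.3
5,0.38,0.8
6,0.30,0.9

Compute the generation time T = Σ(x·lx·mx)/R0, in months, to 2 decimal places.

lx·mx: 0, 0.34, 0.34, 0.371, 0.533, 0.304, 0.27 → R0 = 2.158
x·lx·mx: 0, 0.34, 0.68, 1.113, 2.132, 1.52, 1.62 → Σ = 7.405
T = 7.405 / 2.158 = 3.431418… → 3.43

3.43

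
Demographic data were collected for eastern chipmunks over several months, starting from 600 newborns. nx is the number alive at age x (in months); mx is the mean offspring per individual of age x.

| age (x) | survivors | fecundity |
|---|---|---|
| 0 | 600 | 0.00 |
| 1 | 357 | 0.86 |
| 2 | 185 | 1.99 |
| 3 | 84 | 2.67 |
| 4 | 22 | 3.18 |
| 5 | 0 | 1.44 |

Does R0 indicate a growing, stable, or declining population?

lx = nx/n0 = nx/600: 1, 0.595, 0.30833…, 0.14, 0.03667…, 0
R0 = Σ lx·mx = 0 + 0.5117 + 0.613583… + 0.3738 + 0.1166… + 0 = 1.615683…
R0 > 1, so the population is growing.

growing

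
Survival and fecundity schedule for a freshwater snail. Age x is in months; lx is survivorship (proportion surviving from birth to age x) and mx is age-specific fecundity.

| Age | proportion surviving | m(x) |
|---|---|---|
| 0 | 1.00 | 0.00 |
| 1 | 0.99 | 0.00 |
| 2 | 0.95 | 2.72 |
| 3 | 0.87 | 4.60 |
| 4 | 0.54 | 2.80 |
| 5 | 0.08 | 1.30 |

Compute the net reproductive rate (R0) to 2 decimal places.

lx·mx by age: 0, 0, 2.584, 4.002, 1.512, 0.104
R0 = Σ lx·mx = 8.202 → 8.20

8.20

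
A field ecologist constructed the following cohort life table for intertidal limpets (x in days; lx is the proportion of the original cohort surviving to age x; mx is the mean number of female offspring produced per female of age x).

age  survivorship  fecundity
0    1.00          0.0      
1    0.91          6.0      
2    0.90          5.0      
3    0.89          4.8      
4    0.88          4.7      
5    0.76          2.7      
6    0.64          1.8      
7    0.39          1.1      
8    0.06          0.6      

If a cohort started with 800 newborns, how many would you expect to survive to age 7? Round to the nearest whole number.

312

Expected survivors = N0 · l_7 = 800 × 0.39 = 312 → 312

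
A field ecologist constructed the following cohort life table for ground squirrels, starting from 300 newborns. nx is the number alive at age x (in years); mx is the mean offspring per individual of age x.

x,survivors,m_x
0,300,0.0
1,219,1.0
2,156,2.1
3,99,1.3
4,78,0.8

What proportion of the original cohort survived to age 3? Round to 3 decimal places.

0.330

l_3 = n_3/n_0 = 99/300 = 0.33 → 0.330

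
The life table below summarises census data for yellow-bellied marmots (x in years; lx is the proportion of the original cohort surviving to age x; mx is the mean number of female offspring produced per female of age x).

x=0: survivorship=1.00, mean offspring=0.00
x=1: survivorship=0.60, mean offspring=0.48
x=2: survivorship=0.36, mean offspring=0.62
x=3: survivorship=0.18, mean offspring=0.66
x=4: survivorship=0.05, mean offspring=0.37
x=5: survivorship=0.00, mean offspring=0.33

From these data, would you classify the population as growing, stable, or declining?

declining

R0 = Σ lx·mx = 0 + 0.288 + 0.2232 + 0.1188 + 0.0185 + 0 = 0.6485
R0 < 1, so the population is declining.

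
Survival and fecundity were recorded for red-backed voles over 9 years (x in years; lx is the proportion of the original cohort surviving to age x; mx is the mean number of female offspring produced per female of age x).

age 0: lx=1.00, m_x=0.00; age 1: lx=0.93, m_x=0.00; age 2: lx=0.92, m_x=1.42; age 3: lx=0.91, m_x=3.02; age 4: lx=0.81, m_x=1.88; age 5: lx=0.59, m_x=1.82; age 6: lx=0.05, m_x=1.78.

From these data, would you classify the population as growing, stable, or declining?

growing

R0 = Σ lx·mx = 0 + 0 + 1.3064 + 2.7482 + 1.5228 + 1.0738 + 0.089 = 6.7402
R0 > 1, so the population is growing.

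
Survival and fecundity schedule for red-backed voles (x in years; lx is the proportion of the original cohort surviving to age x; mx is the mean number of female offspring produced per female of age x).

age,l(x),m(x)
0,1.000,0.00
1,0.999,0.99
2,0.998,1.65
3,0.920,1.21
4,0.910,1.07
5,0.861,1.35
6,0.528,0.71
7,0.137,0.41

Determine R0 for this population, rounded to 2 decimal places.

lx·mx by age: 0, 0.98901, 1.6467, 1.1132, 0.9737, 1.16235, 0.37488, 0.05617
R0 = Σ lx·mx = 6.31601 → 6.32

6.32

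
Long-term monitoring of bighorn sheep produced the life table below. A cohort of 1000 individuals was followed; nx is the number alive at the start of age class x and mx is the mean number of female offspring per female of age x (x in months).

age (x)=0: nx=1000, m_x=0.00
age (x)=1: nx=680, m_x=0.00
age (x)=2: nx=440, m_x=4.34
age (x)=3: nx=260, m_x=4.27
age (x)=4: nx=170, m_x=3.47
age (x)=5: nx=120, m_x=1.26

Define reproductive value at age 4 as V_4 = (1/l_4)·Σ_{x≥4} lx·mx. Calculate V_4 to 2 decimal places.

lx = nx/n0 = nx/1000: 1, 0.68, 0.44, 0.26, 0.17, 0.12
lx·mx for x ≥ 4: 0.5899, 0.1512 → sum = 0.7411
V_4 = 0.7411 / l_4 = 0.7411 / 0.17 = 4.359412… → 4.36

4.36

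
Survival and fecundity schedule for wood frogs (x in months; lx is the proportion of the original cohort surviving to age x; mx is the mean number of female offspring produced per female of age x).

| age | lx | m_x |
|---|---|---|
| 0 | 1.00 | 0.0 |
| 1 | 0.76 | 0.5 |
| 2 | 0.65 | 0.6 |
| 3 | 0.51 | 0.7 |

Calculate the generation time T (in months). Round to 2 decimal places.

lx·mx: 0, 0.38, 0.39, 0.357 → R0 = 1.127
x·lx·mx: 0, 0.38, 0.78, 1.071 → Σ = 2.231
T = 2.231 / 1.127 = 1.979592… → 1.98

1.98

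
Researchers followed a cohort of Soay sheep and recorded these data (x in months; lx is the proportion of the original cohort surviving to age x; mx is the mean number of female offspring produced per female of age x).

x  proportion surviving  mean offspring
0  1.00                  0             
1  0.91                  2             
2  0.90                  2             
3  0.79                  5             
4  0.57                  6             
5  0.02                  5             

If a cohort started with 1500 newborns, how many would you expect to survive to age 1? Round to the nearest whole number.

1365

Expected survivors = N0 · l_1 = 1500 × 0.91 = 1365 → 1365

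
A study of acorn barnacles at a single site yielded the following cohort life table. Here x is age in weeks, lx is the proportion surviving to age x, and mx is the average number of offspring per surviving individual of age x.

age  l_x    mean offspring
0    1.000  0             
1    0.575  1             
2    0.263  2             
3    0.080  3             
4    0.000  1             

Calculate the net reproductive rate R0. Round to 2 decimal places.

lx·mx by age: 0, 0.575, 0.526, 0.24, 0
R0 = Σ lx·mx = 1.341 → 1.34

1.34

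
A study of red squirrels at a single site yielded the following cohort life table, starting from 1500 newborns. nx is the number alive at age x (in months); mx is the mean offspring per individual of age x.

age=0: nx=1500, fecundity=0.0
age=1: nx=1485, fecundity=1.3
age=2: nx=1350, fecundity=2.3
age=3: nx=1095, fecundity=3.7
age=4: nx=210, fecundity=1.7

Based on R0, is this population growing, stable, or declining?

lx = nx/n0 = nx/1500: 1, 0.99, 0.9, 0.73, 0.14
R0 = Σ lx·mx = 0 + 1.287 + 2.07 + 2.701 + 0.238 = 6.296
R0 > 1, so the population is growing.

growing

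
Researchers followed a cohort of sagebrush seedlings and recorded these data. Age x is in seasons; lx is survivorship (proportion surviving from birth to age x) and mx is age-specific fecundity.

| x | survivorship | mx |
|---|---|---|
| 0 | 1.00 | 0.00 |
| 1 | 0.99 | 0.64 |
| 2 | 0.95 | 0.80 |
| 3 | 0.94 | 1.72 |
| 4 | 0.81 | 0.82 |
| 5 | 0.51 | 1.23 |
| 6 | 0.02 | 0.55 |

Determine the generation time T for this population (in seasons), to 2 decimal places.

lx·mx: 0, 0.6336, 0.76, 1.6168, 0.6642, 0.6273, 0.011 → R0 = 4.3129
x·lx·mx: 0, 0.6336, 1.52, 4.8504, 2.6568, 3.1365, 0.066 → Σ = 12.8633
T = 12.8633 / 4.3129 = 2.982518… → 2.98

2.98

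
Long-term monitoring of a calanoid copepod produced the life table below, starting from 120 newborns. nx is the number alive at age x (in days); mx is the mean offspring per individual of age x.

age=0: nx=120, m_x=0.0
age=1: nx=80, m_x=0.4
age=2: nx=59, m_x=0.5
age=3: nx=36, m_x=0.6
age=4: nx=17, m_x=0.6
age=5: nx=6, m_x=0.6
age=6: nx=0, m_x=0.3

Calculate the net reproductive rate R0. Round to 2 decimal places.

lx = nx/n0 = nx/120: 1, 0.66667…, 0.49167…, 0.3, 0.14167…, 0.05, 0
lx·mx by age: 0, 0.266667…, 0.245833…, 0.18, 0.085…, 0.03, 0
R0 = Σ lx·mx = 0.8075… → 0.81

0.81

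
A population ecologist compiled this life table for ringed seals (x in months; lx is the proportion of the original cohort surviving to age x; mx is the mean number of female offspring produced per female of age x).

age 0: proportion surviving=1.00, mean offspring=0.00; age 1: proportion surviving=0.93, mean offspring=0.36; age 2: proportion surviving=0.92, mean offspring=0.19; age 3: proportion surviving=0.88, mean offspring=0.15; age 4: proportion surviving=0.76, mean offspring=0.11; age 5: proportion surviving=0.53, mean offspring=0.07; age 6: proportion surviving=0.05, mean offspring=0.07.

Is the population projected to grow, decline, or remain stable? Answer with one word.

declining

R0 = Σ lx·mx = 0 + 0.3348 + 0.1748 + 0.132 + 0.0836 + 0.0371 + 0.0035 = 0.7658
R0 < 1, so the population is declining.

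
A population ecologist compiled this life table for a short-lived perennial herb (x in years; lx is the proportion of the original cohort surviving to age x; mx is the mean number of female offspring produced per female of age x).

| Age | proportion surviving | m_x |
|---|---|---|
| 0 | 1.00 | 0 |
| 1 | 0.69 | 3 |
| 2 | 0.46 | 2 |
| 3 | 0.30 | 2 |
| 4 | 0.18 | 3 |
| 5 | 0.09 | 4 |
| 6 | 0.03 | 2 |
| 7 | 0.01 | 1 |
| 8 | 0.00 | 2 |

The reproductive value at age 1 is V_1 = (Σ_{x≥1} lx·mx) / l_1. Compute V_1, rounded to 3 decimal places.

lx·mx for x ≥ 1: 2.07, 0.92, 0.6, 0.54, 0.36, 0.06, 0.01, 0 → sum = 4.56
V_1 = 4.56 / l_1 = 4.56 / 0.69 = 6.608696… → 6.609

6.609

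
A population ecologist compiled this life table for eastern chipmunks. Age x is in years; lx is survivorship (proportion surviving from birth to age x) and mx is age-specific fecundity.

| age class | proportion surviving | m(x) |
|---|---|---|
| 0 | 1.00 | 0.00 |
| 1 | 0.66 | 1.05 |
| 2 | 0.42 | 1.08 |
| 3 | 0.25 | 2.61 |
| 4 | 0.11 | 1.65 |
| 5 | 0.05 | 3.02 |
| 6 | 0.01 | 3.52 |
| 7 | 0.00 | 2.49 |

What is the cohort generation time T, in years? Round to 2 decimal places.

2.42

lx·mx: 0, 0.693, 0.4536, 0.6525, 0.1815, 0.151, 0.0352, 0 → R0 = 2.1668
x·lx·mx: 0, 0.693, 0.9072, 1.9575, 0.726, 0.755, 0.2112, 0 → Σ = 5.2499
T = 5.2499 / 2.1668 = 2.422882… → 2.42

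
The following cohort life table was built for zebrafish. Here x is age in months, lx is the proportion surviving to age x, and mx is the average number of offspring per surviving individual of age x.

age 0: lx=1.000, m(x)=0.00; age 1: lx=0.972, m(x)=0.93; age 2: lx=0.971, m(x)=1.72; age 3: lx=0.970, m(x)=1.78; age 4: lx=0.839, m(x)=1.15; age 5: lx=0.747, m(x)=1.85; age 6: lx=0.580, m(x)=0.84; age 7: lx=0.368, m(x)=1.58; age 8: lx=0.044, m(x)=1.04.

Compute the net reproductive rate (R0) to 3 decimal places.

lx·mx by age: 0, 0.90396, 1.67012, 1.7266, 0.96485, 1.38195, 0.4872, 0.58144, 0.04576
R0 = Σ lx·mx = 7.76188 → 7.762

7.762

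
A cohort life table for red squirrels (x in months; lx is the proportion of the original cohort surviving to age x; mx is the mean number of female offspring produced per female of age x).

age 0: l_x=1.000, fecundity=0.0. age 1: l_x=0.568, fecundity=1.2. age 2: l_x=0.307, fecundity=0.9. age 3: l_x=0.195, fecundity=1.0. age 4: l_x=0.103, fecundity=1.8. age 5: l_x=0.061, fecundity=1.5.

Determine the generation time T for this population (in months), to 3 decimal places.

lx·mx: 0, 0.6816, 0.2763, 0.195, 0.1854, 0.0915 → R0 = 1.4298
x·lx·mx: 0, 0.6816, 0.5526, 0.585, 0.7416, 0.4575 → Σ = 3.0183
T = 3.0183 / 1.4298 = 2.110995… → 2.111

2.111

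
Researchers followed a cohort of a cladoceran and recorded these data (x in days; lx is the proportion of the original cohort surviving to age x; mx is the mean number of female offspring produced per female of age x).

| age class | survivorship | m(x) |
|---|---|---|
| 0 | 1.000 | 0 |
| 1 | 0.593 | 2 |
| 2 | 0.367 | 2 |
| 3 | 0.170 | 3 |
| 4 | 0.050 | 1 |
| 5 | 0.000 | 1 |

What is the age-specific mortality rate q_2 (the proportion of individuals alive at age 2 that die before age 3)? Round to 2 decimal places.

q_2 = (l_2 − l_3) / l_2 = (0.367 − 0.17) / 0.367
     = 0.197 / 0.367 = 0.536785… → 0.54

0.54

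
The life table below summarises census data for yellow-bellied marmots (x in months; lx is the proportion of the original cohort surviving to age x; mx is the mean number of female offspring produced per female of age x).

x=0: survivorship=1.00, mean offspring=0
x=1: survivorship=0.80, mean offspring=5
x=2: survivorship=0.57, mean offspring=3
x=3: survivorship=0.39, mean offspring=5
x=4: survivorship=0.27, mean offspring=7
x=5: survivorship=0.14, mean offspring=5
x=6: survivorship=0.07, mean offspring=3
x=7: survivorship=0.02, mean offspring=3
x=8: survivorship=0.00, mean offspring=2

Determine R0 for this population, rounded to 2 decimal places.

10.52

lx·mx by age: 0, 4, 1.71, 1.95, 1.89, 0.7, 0.21, 0.06, 0
R0 = Σ lx·mx = 10.52 → 10.52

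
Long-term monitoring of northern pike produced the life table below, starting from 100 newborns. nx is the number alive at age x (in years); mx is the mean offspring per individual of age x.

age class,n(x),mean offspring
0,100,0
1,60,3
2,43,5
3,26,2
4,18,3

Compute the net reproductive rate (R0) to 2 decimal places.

lx = nx/n0 = nx/100: 1, 0.6, 0.43, 0.26, 0.18
lx·mx by age: 0, 1.8, 2.15, 0.52, 0.54
R0 = Σ lx·mx = 5.01 → 5.01

5.01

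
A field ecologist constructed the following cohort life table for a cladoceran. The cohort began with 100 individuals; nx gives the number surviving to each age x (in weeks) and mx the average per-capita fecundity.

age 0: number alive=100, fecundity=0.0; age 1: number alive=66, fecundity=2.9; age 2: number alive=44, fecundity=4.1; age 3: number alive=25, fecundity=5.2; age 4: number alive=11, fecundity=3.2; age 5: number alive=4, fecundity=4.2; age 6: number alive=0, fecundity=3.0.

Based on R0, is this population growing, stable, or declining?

growing

lx = nx/n0 = nx/100: 1, 0.66, 0.44, 0.25, 0.11, 0.04, 0
R0 = Σ lx·mx = 0 + 1.914 + 1.804 + 1.3 + 0.352 + 0.168 + 0 = 5.538
R0 > 1, so the population is growing.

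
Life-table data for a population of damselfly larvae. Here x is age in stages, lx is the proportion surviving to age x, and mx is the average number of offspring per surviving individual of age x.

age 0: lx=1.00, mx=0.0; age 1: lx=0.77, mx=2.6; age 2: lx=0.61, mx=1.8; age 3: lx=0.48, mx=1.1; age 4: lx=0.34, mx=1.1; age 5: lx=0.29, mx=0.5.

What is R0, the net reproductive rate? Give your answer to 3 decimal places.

lx·mx by age: 0, 2.002, 1.098, 0.528, 0.374, 0.145
R0 = Σ lx·mx = 4.147 → 4.147

4.147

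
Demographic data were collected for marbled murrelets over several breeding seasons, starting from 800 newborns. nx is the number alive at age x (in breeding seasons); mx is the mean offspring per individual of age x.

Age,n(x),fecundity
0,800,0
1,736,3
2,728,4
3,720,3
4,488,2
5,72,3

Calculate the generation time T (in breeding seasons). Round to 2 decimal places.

lx = nx/n0 = nx/800: 1, 0.92, 0.91, 0.9, 0.61, 0.09
lx·mx: 0, 2.76, 3.64, 2.7, 1.22, 0.27 → R0 = 10.59
x·lx·mx: 0, 2.76, 7.28, 8.1, 4.88, 1.35 → Σ = 24.37
T = 24.37 / 10.59 = 2.301228… → 2.30

2.30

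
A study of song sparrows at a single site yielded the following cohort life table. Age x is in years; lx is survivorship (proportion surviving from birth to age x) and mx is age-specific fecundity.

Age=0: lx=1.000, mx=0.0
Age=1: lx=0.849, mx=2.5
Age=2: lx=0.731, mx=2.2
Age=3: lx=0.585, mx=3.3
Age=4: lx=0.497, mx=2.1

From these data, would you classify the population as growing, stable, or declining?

growing

R0 = Σ lx·mx = 0 + 2.1225 + 1.6082 + 1.9305 + 1.0437 = 6.7049
R0 > 1, so the population is growing.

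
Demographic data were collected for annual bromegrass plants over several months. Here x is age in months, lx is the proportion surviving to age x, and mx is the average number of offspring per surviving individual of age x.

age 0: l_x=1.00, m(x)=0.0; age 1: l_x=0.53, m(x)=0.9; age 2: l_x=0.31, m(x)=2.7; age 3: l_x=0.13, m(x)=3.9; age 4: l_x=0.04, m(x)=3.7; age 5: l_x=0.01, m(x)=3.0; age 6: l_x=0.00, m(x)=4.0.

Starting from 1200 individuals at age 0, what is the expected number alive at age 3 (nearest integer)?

156

Expected survivors = N0 · l_3 = 1200 × 0.13 = 156 → 156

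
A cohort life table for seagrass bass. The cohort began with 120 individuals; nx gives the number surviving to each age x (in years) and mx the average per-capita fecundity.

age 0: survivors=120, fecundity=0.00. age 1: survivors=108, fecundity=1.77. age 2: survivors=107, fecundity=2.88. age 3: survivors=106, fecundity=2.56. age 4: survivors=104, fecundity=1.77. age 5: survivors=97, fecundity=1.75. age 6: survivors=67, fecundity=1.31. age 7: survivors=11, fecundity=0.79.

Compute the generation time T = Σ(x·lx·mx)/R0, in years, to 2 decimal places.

lx = nx/n0 = nx/120: 1, 0.9, 0.89167…, 0.88333…, 0.86667…, 0.80833…, 0.55833…, 0.09167…
lx·mx: 0, 1.593, 2.568…, 2.261333…, 1.534…, 1.414583…, 0.731417…, 0.072417… → R0 = 10.17475…
x·lx·mx: 0, 1.593, 5.136…, 6.784…, 6.136…, 7.072917…, 4.3885…, 0.506917… → Σ = 31.617333…
T = 31.617333… / 10.17475… = 3.107431… → 3.11

3.11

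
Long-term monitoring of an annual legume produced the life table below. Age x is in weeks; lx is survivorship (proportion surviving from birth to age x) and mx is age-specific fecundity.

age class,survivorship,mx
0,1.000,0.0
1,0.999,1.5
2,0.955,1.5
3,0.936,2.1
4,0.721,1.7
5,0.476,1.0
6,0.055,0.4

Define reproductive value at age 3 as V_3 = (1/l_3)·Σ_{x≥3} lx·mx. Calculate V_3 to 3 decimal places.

lx·mx for x ≥ 3: 1.9656, 1.2257, 0.476, 0.022 → sum = 3.6893
V_3 = 3.6893 / l_3 = 3.6893 / 0.936 = 3.94156… → 3.942

3.942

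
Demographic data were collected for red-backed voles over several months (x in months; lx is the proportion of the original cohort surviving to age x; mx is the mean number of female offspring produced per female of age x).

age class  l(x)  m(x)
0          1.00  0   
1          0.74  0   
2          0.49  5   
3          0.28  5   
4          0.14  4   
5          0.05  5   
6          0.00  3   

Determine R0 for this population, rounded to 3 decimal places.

lx·mx by age: 0, 0, 2.45, 1.4, 0.56, 0.25, 0
R0 = Σ lx·mx = 4.66 → 4.660

4.660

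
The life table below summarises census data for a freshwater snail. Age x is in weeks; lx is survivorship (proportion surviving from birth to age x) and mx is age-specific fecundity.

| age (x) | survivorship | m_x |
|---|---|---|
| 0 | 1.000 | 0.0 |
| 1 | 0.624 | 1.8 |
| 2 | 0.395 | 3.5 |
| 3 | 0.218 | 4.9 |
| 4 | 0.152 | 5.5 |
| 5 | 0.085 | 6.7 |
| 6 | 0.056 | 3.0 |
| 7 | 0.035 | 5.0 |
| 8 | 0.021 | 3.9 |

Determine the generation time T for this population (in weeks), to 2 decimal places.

2.99

lx·mx: 0, 1.1232, 1.3825, 1.0682, 0.836, 0.5695, 0.168, 0.175, 0.0819 → R0 = 5.4043
x·lx·mx: 0, 1.1232, 2.765, 3.2046, 3.344, 2.8475, 1.008, 1.225, 0.6552 → Σ = 16.1725
T = 16.1725 / 5.4043 = 2.992524… → 2.99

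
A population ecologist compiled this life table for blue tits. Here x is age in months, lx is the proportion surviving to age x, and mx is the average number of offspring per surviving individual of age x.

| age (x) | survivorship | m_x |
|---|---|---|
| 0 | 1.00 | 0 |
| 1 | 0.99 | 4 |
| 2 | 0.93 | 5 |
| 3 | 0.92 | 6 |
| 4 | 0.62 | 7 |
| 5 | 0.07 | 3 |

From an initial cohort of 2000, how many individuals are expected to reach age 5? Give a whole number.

140

Expected survivors = N0 · l_5 = 2000 × 0.07 = 140 → 140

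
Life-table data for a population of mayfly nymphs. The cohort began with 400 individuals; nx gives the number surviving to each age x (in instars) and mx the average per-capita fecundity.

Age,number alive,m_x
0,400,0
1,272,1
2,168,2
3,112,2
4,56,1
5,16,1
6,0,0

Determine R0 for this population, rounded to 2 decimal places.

2.26

lx = nx/n0 = nx/400: 1, 0.68, 0.42, 0.28, 0.14, 0.04, 0
lx·mx by age: 0, 0.68, 0.84, 0.56, 0.14, 0.04, 0
R0 = Σ lx·mx = 2.26 → 2.26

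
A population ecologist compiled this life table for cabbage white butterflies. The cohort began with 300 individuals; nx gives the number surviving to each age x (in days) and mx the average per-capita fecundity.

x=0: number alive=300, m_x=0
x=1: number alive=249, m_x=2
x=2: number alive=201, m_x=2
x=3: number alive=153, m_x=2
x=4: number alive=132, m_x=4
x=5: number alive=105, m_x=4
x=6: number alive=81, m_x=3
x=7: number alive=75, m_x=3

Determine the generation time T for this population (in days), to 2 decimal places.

lx = nx/n0 = nx/300: 1, 0.83, 0.67, 0.51, 0.44, 0.35, 0.27, 0.25
lx·mx: 0, 1.66, 1.34, 1.02, 1.76, 1.4, 0.81, 0.75 → R0 = 8.74
x·lx·mx: 0, 1.66, 2.68, 3.06, 7.04, 7, 4.86, 5.25 → Σ = 31.55
T = 31.55 / 8.74 = 3.60984… → 3.61

3.61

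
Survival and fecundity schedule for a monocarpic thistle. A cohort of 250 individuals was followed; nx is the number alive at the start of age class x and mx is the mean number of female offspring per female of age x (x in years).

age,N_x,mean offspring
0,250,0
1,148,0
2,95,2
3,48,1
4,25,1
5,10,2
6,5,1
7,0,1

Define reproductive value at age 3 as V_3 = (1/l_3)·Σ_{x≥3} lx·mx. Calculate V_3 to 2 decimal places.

lx = nx/n0 = nx/250: 1, 0.592, 0.38, 0.192, 0.1, 0.04, 0.02, 0
lx·mx for x ≥ 3: 0.192, 0.1, 0.08, 0.02, 0 → sum = 0.392
V_3 = 0.392 / l_3 = 0.392 / 0.192 = 2.041667… → 2.04

2.04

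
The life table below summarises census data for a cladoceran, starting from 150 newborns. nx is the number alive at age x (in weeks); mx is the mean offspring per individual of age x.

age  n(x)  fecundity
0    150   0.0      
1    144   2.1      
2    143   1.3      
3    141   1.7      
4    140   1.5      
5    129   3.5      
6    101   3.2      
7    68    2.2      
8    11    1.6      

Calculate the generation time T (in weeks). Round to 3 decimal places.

4.052

lx = nx/n0 = nx/150: 1, 0.96, 0.95333…, 0.94, 0.93333…, 0.86, 0.67333…, 0.45333…, 0.07333…
lx·mx: 0, 2.016, 1.239333…, 1.598, 1.4…, 3.01, 2.154667…, 0.997333…, 0.117333… → R0 = 12.532667…
x·lx·mx: 0, 2.016, 2.478667…, 4.794, 5.6…, 15.05, 12.928…, 6.981333…, 0.938667… → Σ = 50.786667…
T = 50.786667… / 12.532667… = 4.052343… → 4.052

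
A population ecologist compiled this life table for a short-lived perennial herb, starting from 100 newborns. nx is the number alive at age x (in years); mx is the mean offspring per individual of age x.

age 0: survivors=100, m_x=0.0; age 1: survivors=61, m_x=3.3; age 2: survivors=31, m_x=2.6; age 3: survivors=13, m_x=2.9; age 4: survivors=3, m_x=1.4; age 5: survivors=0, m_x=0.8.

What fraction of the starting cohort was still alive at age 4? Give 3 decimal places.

0.030

l_4 = n_4/n_0 = 3/100 = 0.03 → 0.030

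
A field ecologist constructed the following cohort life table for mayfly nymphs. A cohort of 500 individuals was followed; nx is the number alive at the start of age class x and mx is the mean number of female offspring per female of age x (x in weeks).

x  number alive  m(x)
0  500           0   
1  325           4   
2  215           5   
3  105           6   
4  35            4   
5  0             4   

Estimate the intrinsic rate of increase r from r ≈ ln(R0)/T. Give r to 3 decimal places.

0.980

lx = nx/n0 = nx/500: 1, 0.65, 0.43, 0.21, 0.07, 0
R0 = Σ lx·mx = 0 + 2.6 + 2.15 + 1.26 + 0.28 + 0 = 6.29
Σ x·lx·mx = 11.8; T = 11.8/6.29 = 1.87599…
r ≈ ln(R0)/T = ln(6.29)/1.87599… = 0.98026… → 0.980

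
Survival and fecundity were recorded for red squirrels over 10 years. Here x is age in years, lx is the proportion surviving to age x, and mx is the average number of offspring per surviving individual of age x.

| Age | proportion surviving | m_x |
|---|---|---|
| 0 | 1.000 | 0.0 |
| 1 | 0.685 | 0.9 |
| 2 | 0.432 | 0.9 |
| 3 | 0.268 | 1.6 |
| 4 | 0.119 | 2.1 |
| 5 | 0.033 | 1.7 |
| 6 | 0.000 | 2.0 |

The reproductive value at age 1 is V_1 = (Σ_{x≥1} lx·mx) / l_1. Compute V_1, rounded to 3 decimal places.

2.540

lx·mx for x ≥ 1: 0.6165, 0.3888, 0.4288, 0.2499, 0.0561, 0 → sum = 1.7401
V_1 = 1.7401 / l_1 = 1.7401 / 0.685 = 2.540292… → 2.540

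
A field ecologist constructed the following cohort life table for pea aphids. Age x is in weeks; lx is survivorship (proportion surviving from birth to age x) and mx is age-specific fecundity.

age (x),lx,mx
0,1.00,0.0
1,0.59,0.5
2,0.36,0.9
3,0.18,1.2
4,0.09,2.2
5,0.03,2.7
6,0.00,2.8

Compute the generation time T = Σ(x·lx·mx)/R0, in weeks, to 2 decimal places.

2.50

lx·mx: 0, 0.295, 0.324, 0.216, 0.198, 0.081, 0 → R0 = 1.114
x·lx·mx: 0, 0.295, 0.648, 0.648, 0.792, 0.405, 0 → Σ = 2.788
T = 2.788 / 1.114 = 2.502693… → 2.50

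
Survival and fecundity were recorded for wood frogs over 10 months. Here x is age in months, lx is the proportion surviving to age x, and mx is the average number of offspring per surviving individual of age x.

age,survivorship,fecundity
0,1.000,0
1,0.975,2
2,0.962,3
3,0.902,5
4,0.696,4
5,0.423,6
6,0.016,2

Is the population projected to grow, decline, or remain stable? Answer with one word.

R0 = Σ lx·mx = 0 + 1.95 + 2.886 + 4.51 + 2.784 + 2.538 + 0.032 = 14.7
R0 > 1, so the population is growing.

growing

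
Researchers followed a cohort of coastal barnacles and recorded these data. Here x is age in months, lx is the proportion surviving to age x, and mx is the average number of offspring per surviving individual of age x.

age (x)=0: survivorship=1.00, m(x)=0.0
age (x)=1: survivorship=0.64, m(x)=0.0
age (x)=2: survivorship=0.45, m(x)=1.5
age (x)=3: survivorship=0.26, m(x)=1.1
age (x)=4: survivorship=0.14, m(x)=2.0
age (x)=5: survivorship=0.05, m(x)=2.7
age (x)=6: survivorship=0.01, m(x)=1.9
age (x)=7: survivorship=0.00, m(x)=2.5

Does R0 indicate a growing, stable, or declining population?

growing

R0 = Σ lx·mx = 0 + 0 + 0.675 + 0.286 + 0.28 + 0.135 + 0.019 + 0 = 1.395
R0 > 1, so the population is growing.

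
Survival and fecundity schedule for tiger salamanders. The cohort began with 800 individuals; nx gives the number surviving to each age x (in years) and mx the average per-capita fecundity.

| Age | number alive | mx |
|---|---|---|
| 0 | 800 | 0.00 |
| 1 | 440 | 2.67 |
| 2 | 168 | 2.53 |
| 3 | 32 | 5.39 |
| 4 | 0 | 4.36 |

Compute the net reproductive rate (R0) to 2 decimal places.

2.22

lx = nx/n0 = nx/800: 1, 0.55, 0.21, 0.04, 0
lx·mx by age: 0, 1.4685, 0.5313, 0.2156, 0
R0 = Σ lx·mx = 2.2154 → 2.22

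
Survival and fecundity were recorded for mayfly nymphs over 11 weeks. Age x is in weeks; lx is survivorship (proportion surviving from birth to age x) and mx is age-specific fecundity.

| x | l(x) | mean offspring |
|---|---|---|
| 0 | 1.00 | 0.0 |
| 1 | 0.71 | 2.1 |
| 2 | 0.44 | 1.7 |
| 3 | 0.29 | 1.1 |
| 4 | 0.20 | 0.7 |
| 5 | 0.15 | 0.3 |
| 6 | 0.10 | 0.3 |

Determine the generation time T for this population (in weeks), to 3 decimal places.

1.770

lx·mx: 0, 1.491, 0.748, 0.319, 0.14, 0.045, 0.03 → R0 = 2.773
x·lx·mx: 0, 1.491, 1.496, 0.957, 0.56, 0.225, 0.18 → Σ = 4.909
T = 4.909 / 2.773 = 1.770285… → 1.770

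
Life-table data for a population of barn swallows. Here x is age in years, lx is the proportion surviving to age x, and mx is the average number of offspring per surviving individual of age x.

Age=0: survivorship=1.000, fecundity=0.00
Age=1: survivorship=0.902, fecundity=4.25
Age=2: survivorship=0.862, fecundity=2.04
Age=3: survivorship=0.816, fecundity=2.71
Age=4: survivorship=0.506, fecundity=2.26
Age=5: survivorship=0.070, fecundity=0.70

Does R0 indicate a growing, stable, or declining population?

R0 = Σ lx·mx = 0 + 3.8335 + 1.75848 + 2.21136 + 1.14356 + 0.049 = 8.9959
R0 > 1, so the population is growing.

growing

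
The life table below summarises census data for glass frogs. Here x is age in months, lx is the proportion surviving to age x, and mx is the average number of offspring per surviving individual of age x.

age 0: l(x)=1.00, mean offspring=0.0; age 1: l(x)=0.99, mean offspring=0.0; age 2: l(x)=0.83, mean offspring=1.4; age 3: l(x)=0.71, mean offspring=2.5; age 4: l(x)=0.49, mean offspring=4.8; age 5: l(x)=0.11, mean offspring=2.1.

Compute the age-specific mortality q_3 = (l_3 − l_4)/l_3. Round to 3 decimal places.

q_3 = (l_3 − l_4) / l_3 = (0.71 − 0.49) / 0.71
     = 0.22 / 0.71 = 0.309859… → 0.310

0.310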